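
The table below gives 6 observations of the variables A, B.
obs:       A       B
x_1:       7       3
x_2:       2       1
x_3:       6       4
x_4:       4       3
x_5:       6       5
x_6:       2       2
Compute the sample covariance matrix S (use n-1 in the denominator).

Step 1 — column means:
  mean(A) = (7 + 2 + 6 + 4 + 6 + 2) / 6 = 27/6 = 4.5
  mean(B) = (3 + 1 + 4 + 3 + 5 + 2) / 6 = 18/6 = 3

Step 2 — sample covariance S[i,j] = (1/(n-1)) · Σ_k (x_{k,i} - mean_i) · (x_{k,j} - mean_j), with n-1 = 5.
  S[A,A] = ((2.5)·(2.5) + (-2.5)·(-2.5) + (1.5)·(1.5) + (-0.5)·(-0.5) + (1.5)·(1.5) + (-2.5)·(-2.5)) / 5 = 23.5/5 = 4.7
  S[A,B] = ((2.5)·(0) + (-2.5)·(-2) + (1.5)·(1) + (-0.5)·(0) + (1.5)·(2) + (-2.5)·(-1)) / 5 = 12/5 = 2.4
  S[B,B] = ((0)·(0) + (-2)·(-2) + (1)·(1) + (0)·(0) + (2)·(2) + (-1)·(-1)) / 5 = 10/5 = 2

S is symmetric (S[j,i] = S[i,j]). Assembling:

S = [[4.7, 2.4],
 [2.4, 2]]


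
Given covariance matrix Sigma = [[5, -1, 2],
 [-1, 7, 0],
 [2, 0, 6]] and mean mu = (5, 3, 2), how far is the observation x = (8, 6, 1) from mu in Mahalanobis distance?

Step 1 — centre the observation: (x - mu) = (3, 3, -1).

Step 2 — invert Sigma (cofactor / det for 3×3, or solve directly):
  Sigma^{-1} = [[0.2386, 0.0341, -0.0795],
 [0.0341, 0.1477, -0.0114],
 [-0.0795, -0.0114, 0.1932]].

Step 3 — form the quadratic (x - mu)^T · Sigma^{-1} · (x - mu):
  Sigma^{-1} · (x - mu) = (0.8977, 0.5568, -0.4659).
  (x - mu)^T · [Sigma^{-1} · (x - mu)] = (3)·(0.8977) + (3)·(0.5568) + (-1)·(-0.4659) = 4.8295.

Step 4 — take square root: d = √(4.8295) ≈ 2.1976.

d(x, mu) = √(4.8295) ≈ 2.1976


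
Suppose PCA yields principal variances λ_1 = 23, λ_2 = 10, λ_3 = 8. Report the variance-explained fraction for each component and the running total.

Step 1 — total variance = trace(Sigma) = Σ λ_i = 23 + 10 + 8 = 41.

Step 2 — fraction explained by component i = λ_i / Σ λ:
  PC1: 23/41 = 0.561
  PC2: 10/41 = 0.2439
  PC3: 8/41 = 0.1951

Step 3 — cumulative fraction after k components = (λ_1 + ... + λ_k) / Σ λ:
  k = 1: 23/41 = 0.561
  k = 2: (23 + 10)/41 = 33/41 = 0.8049
  k = 3: (23 + 10 + 8)/41 = 41/41 = 1

Summary (fraction, with percent):

explained: PC1 0.561 (56.1%), PC2 0.2439 (24.39%), PC3 0.1951 (19.51%);  cumulative: 0.561, 0.8049, 1


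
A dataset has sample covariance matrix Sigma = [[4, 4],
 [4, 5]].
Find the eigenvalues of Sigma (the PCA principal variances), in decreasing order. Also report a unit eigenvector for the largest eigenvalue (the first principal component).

Step 1 — characteristic polynomial of 2×2 Sigma:
  det(Sigma - λI) = λ² - trace · λ + det = 0.
  trace = 4 + 5 = 9, det = 4·5 - (4)² = 4.
Step 2 — discriminant:
  Δ = trace² - 4·det = 81 - 16 = 65.
Step 3 — eigenvalues:
  λ = (trace ± √Δ)/2 = (9 ± 8.0623)/2,
  λ_1 = 8.5311,  λ_2 = 0.4689.

Step 4 — unit eigenvector for λ_1: solve (Sigma - λ_1 I)v = 0. First row:
  (4 - 8.5311)·v_x + (4)·v_y = 0, i.e. (-4.5311)·v_x + (4)·v_y = 0,
  so v ∝ (b, λ_1 - a) = (4, 4.5311) = u.
  ||u|| = √((4)² + (4.5311)²) = √(36.5311) ≈ 6.0441,
  v_1 = u/||u|| ≈ (0.6618, 0.7497) (||v_1|| = 1).

λ_1 = 8.5311,  λ_2 = 0.4689;  v_1 ≈ (0.6618, 0.7497)


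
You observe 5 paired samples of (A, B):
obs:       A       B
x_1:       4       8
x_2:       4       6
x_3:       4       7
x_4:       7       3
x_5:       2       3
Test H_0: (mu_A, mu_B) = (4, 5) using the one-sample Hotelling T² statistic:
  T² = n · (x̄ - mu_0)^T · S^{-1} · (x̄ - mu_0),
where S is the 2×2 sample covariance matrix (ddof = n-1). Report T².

Step 1 — sample mean vector:
  mean(A) = (4 + 4 + 4 + 7 + 2) / 5 = 21/5 = 4.2
  mean(B) = (8 + 6 + 7 + 3 + 3) / 5 = 27/5 = 5.4
  x̄ = (4.2, 5.4),  deviation x̄ - mu_0 = (4.2, 5.4) - (4, 5) = (0.2, 0.4).

Step 2 — sample covariance matrix, S[i,j] = (1/(n-1)) · Σ_k (x_{k,i} - mean_i) · (x_{k,j} - mean_j), divisor n-1 = 4:
  S[A,A] = ((-0.2)·(-0.2) + (-0.2)·(-0.2) + (-0.2)·(-0.2) + (2.8)·(2.8) + (-2.2)·(-2.2)) / 4 = 12.8/4 = 3.2
  S[A,B] = ((-0.2)·(2.6) + (-0.2)·(0.6) + (-0.2)·(1.6) + (2.8)·(-2.4) + (-2.2)·(-2.4)) / 4 = -2.4/4 = -0.6
  S[B,B] = ((2.6)·(2.6) + (0.6)·(0.6) + (1.6)·(1.6) + (-2.4)·(-2.4) + (-2.4)·(-2.4)) / 4 = 21.2/4 = 5.3
  S = [[3.2, -0.6],
 [-0.6, 5.3]].

Step 3 — invert S. det(S) = 3.2·5.3 - (-0.6)² = 16.6.
  S^{-1} = (1/det) · [[d, -b], [-b, a]] = [[0.3193, 0.0361],
 [0.0361, 0.1928]].

Step 4 — quadratic form (x̄ - mu_0)^T · S^{-1} · (x̄ - mu_0):
  S^{-1} · (x̄ - mu_0) = (0.0783, 0.0843),
  (x̄ - mu_0)^T · [...] = (0.2)·(0.0783) + (0.4)·(0.0843) = 0.0494.

Step 5 — scale by n: T² = 5 · 0.0494 = 0.247.

T² ≈ 0.247


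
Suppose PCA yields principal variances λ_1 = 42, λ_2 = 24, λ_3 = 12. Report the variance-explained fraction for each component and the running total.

Step 1 — total variance = trace(Sigma) = Σ λ_i = 42 + 24 + 12 = 78.

Step 2 — fraction explained by component i = λ_i / Σ λ:
  PC1: 42/78 = 0.5385
  PC2: 24/78 = 0.3077
  PC3: 12/78 = 0.1538

Step 3 — cumulative fraction after k components = (λ_1 + ... + λ_k) / Σ λ:
  k = 1: 42/78 = 0.5385
  k = 2: (42 + 24)/78 = 66/78 = 0.8462
  k = 3: (42 + 24 + 12)/78 = 78/78 = 1

Summary (fraction, with percent):

explained: PC1 0.5385 (53.85%), PC2 0.3077 (30.77%), PC3 0.1538 (15.38%);  cumulative: 0.5385, 0.8462, 1


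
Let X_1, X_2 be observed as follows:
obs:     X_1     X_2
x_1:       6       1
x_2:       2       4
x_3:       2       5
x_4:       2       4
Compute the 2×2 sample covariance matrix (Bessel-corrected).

Step 1 — column means:
  mean(X_1) = (6 + 2 + 2 + 2) / 4 = 12/4 = 3
  mean(X_2) = (1 + 4 + 5 + 4) / 4 = 14/4 = 3.5

Step 2 — sample covariance S[i,j] = (1/(n-1)) · Σ_k (x_{k,i} - mean_i) · (x_{k,j} - mean_j), with n-1 = 3.
  S[X_1,X_1] = ((3)·(3) + (-1)·(-1) + (-1)·(-1) + (-1)·(-1)) / 3 = 12/3 = 4
  S[X_1,X_2] = ((3)·(-2.5) + (-1)·(0.5) + (-1)·(1.5) + (-1)·(0.5)) / 3 = -10/3 = -3.3333
  S[X_2,X_2] = ((-2.5)·(-2.5) + (0.5)·(0.5) + (1.5)·(1.5) + (0.5)·(0.5)) / 3 = 9/3 = 3

S is symmetric (S[j,i] = S[i,j]). Assembling:

S = [[4, -3.3333],
 [-3.3333, 3]]


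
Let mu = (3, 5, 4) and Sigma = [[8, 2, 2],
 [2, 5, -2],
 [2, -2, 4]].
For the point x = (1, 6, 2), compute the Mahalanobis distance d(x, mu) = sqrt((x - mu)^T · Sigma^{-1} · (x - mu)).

Step 1 — centre the observation: (x - mu) = (-2, 1, -2).

Step 2 — invert Sigma (cofactor / det for 3×3, or solve directly):
  Sigma^{-1} = [[0.2105, -0.1579, -0.1842],
 [-0.1579, 0.3684, 0.2632],
 [-0.1842, 0.2632, 0.4737]].

Step 3 — form the quadratic (x - mu)^T · Sigma^{-1} · (x - mu):
  Sigma^{-1} · (x - mu) = (-0.2105, 0.1579, -0.3158).
  (x - mu)^T · [Sigma^{-1} · (x - mu)] = (-2)·(-0.2105) + (1)·(0.1579) + (-2)·(-0.3158) = 1.2105.

Step 4 — take square root: d = √(1.2105) ≈ 1.1002.

d(x, mu) = √(1.2105) ≈ 1.1002


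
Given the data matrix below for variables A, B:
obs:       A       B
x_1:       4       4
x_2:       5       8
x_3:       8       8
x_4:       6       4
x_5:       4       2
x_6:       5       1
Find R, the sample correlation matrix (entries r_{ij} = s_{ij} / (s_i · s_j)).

Step 1 — column means:
  mean(A) = (4 + 5 + 8 + 6 + 4 + 5) / 6 = 32/6 = 5.3333
  mean(B) = (4 + 8 + 8 + 4 + 2 + 1) / 6 = 27/6 = 4.5

Step 2 — sample variances and covariances s[i,j] = (1/(n-1)) · Σ_k (x_{k,i} - mean_i) · (x_{k,j} - mean_j), with n-1 = 5:
  s[A,A] = ((-1.3333)·(-1.3333) + (-0.3333)·(-0.3333) + (2.6667)·(2.6667) + (0.6667)·(0.6667) + (-1.3333)·(-1.3333) + (-0.3333)·(-0.3333)) / 5 = 11.3333/5 = 2.2667
  s[A,B] = ((-1.3333)·(-0.5) + (-0.3333)·(3.5) + (2.6667)·(3.5) + (0.6667)·(-0.5) + (-1.3333)·(-2.5) + (-0.3333)·(-3.5)) / 5 = 13/5 = 2.6
  s[B,B] = ((-0.5)·(-0.5) + (3.5)·(3.5) + (3.5)·(3.5) + (-0.5)·(-0.5) + (-2.5)·(-2.5) + (-3.5)·(-3.5)) / 5 = 43.5/5 = 8.7
  Sample standard deviations s_i = √(s[i,i]):
  s(A) = √(2.2667) = 1.5055
  s(B) = √(8.7) = 2.9496

Step 3 — r_{ij} = s_{ij} / (s_i · s_j):
  r[A,A] = 1 (diagonal).
  r[A,B] = 2.6 / (1.5055 · 2.9496) = 2.6 / 4.4407 = 0.5855
  r[B,B] = 1 (diagonal).

R is symmetric with unit diagonal. Assembling:

R = [[1, 0.5855],
 [0.5855, 1]]


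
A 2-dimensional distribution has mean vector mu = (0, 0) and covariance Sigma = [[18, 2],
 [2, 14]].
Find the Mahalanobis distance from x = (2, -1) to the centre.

Step 1 — centre the observation: (x - mu) = (2, -1).

Step 2 — invert Sigma. det(Sigma) = 18·14 - (2)² = 248.
  Sigma^{-1} = (1/det) · [[d, -b], [-b, a]] = [[0.0565, -0.0081],
 [-0.0081, 0.0726]].

Step 3 — form the quadratic (x - mu)^T · Sigma^{-1} · (x - mu):
  Sigma^{-1} · (x - mu) = (0.121, -0.0887).
  (x - mu)^T · [Sigma^{-1} · (x - mu)] = (2)·(0.121) + (-1)·(-0.0887) = 0.3306.

Step 4 — take square root: d = √(0.3306) ≈ 0.575.

d(x, mu) = √(0.3306) ≈ 0.575


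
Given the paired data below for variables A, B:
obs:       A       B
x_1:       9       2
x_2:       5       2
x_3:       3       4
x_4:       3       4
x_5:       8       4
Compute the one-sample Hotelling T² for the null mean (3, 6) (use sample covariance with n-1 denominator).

Step 1 — sample mean vector:
  mean(A) = (9 + 5 + 3 + 3 + 8) / 5 = 28/5 = 5.6
  mean(B) = (2 + 2 + 4 + 4 + 4) / 5 = 16/5 = 3.2
  x̄ = (5.6, 3.2),  deviation x̄ - mu_0 = (5.6, 3.2) - (3, 6) = (2.6, -2.8).

Step 2 — sample covariance matrix, S[i,j] = (1/(n-1)) · Σ_k (x_{k,i} - mean_i) · (x_{k,j} - mean_j), divisor n-1 = 4:
  S[A,A] = ((3.4)·(3.4) + (-0.6)·(-0.6) + (-2.6)·(-2.6) + (-2.6)·(-2.6) + (2.4)·(2.4)) / 4 = 31.2/4 = 7.8
  S[A,B] = ((3.4)·(-1.2) + (-0.6)·(-1.2) + (-2.6)·(0.8) + (-2.6)·(0.8) + (2.4)·(0.8)) / 4 = -5.6/4 = -1.4
  S[B,B] = ((-1.2)·(-1.2) + (-1.2)·(-1.2) + (0.8)·(0.8) + (0.8)·(0.8) + (0.8)·(0.8)) / 4 = 4.8/4 = 1.2
  S = [[7.8, -1.4],
 [-1.4, 1.2]].

Step 3 — invert S. det(S) = 7.8·1.2 - (-1.4)² = 7.4.
  S^{-1} = (1/det) · [[d, -b], [-b, a]] = [[0.1622, 0.1892],
 [0.1892, 1.0541]].

Step 4 — quadratic form (x̄ - mu_0)^T · S^{-1} · (x̄ - mu_0):
  S^{-1} · (x̄ - mu_0) = (-0.1081, -2.4595),
  (x̄ - mu_0)^T · [...] = (2.6)·(-0.1081) + (-2.8)·(-2.4595) = 6.6054.

Step 5 — scale by n: T² = 5 · 6.6054 = 33.027.

T² ≈ 33.027


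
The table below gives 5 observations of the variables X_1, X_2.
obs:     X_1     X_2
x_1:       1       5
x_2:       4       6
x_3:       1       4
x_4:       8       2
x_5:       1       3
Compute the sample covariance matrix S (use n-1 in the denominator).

Step 1 — column means:
  mean(X_1) = (1 + 4 + 1 + 8 + 1) / 5 = 15/5 = 3
  mean(X_2) = (5 + 6 + 4 + 2 + 3) / 5 = 20/5 = 4

Step 2 — sample covariance S[i,j] = (1/(n-1)) · Σ_k (x_{k,i} - mean_i) · (x_{k,j} - mean_j), with n-1 = 4.
  S[X_1,X_1] = ((-2)·(-2) + (1)·(1) + (-2)·(-2) + (5)·(5) + (-2)·(-2)) / 4 = 38/4 = 9.5
  S[X_1,X_2] = ((-2)·(1) + (1)·(2) + (-2)·(0) + (5)·(-2) + (-2)·(-1)) / 4 = -8/4 = -2
  S[X_2,X_2] = ((1)·(1) + (2)·(2) + (0)·(0) + (-2)·(-2) + (-1)·(-1)) / 4 = 10/4 = 2.5

S is symmetric (S[j,i] = S[i,j]). Assembling:

S = [[9.5, -2],
 [-2, 2.5]]


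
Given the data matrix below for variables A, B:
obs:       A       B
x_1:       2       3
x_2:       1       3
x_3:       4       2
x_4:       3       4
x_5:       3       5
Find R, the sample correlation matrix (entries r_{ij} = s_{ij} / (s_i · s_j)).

Step 1 — column means:
  mean(A) = (2 + 1 + 4 + 3 + 3) / 5 = 13/5 = 2.6
  mean(B) = (3 + 3 + 2 + 4 + 5) / 5 = 17/5 = 3.4

Step 2 — sample variances and covariances s[i,j] = (1/(n-1)) · Σ_k (x_{k,i} - mean_i) · (x_{k,j} - mean_j), with n-1 = 4:
  s[A,A] = ((-0.6)·(-0.6) + (-1.6)·(-1.6) + (1.4)·(1.4) + (0.4)·(0.4) + (0.4)·(0.4)) / 4 = 5.2/4 = 1.3
  s[A,B] = ((-0.6)·(-0.4) + (-1.6)·(-0.4) + (1.4)·(-1.4) + (0.4)·(0.6) + (0.4)·(1.6)) / 4 = -0.2/4 = -0.05
  s[B,B] = ((-0.4)·(-0.4) + (-0.4)·(-0.4) + (-1.4)·(-1.4) + (0.6)·(0.6) + (1.6)·(1.6)) / 4 = 5.2/4 = 1.3
  Sample standard deviations s_i = √(s[i,i]):
  s(A) = √(1.3) = 1.1402
  s(B) = √(1.3) = 1.1402

Step 3 — r_{ij} = s_{ij} / (s_i · s_j):
  r[A,A] = 1 (diagonal).
  r[A,B] = -0.05 / (1.1402 · 1.1402) = -0.05 / 1.3 = -0.0385
  r[B,B] = 1 (diagonal).

R is symmetric with unit diagonal. Assembling:

R = [[1, -0.0385],
 [-0.0385, 1]]


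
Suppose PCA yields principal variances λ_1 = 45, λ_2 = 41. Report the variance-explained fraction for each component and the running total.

Step 1 — total variance = trace(Sigma) = Σ λ_i = 45 + 41 = 86.

Step 2 — fraction explained by component i = λ_i / Σ λ:
  PC1: 45/86 = 0.5233
  PC2: 41/86 = 0.4767

Step 3 — cumulative fraction after k components = (λ_1 + ... + λ_k) / Σ λ:
  k = 1: 45/86 = 0.5233
  k = 2: (45 + 41)/86 = 86/86 = 1

Summary (fraction, with percent):

explained: PC1 0.5233 (52.33%), PC2 0.4767 (47.67%);  cumulative: 0.5233, 1


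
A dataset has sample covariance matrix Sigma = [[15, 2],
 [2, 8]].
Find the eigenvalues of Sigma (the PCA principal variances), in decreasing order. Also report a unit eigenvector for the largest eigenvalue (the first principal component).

Step 1 — characteristic polynomial of 2×2 Sigma:
  det(Sigma - λI) = λ² - trace · λ + det = 0.
  trace = 15 + 8 = 23, det = 15·8 - (2)² = 116.
Step 2 — discriminant:
  Δ = trace² - 4·det = 529 - 464 = 65.
Step 3 — eigenvalues:
  λ = (trace ± √Δ)/2 = (23 ± 8.0623)/2,
  λ_1 = 15.5311,  λ_2 = 7.4689.

Step 4 — unit eigenvector for λ_1: solve (Sigma - λ_1 I)v = 0. First row:
  (15 - 15.5311)·v_x + (2)·v_y = 0, i.e. (-0.5311)·v_x + (2)·v_y = 0,
  so v ∝ (b, λ_1 - a) = (2, 0.5311) = u.
  ||u|| = √((2)² + (0.5311)²) = √(4.2821) ≈ 2.0693,
  v_1 = u/||u|| ≈ (0.9665, 0.2567) (||v_1|| = 1).

λ_1 = 15.5311,  λ_2 = 7.4689;  v_1 ≈ (0.9665, 0.2567)


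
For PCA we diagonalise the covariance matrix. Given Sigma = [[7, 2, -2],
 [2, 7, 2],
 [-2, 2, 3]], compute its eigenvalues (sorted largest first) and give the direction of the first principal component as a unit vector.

Step 1 — characteristic polynomial p(λ) = det(λI - Sigma) = λ³ - tr·λ² + c_1·λ - det, where tr = trace, c_1 = sum of the principal 2×2 minors, det = det(Sigma):
  tr = 7 + 7 + 3 = 17,
  c_1 = (7·7 - (2)²) + (7·3 - (-2)²) + (7·3 - (2)²) = 45 + 17 + 17 = 79,
  det = 7·(7·3 - (2)²) - (2)·((2)·3 - (2)·(-2)) + (-2)·((2)·(2) - 7·(-2)) = 7·(17) - (2)·(10) + (-2)·(18) = 63.
  So p(λ) = λ³ - 17λ² + 79λ - 63.
Step 2 — look for an integer root (rational root theorem: any rational root is an integer divisor of 63). Testing λ = 1:
  p(1) = 1 - 17 + 79 - 63 = 0  ✓
  Dividing out (λ - 1): p(λ) = (λ - 1)(λ² - 16λ + 63).
Step 3 — remaining eigenvalues from the quadratic λ² - 16λ + 63 = 0:
  Δ = 16² - 4·63 = 256 - 252 = 4,  λ = (16 ± √4)/2 = (16 ± 2)/2 = 9 or 7.
  Sorted: λ_1 = 9,  λ_2 = 7,  λ_3 = 1  (check: sum = 17 = tr ✓).

Step 4 — unit eigenvector for λ_1 = 9: v spans the null space of (Sigma - λ_1 I), whose rows are
  r_1 = (-2, 2, -2),  r_2 = (2, -2, 2),  r_3 = (-2, 2, -6).
  v is orthogonal to every row, so take v ∝ r_1 × r_3 = ((2)·(-6) - (-2)·(2), (-2)·(-2) - (-2)·(-6), (-2)·(2) - (2)·(-2)) = (-8, -8, 0).
  Rescale (divide by 8; multiply by -1 so the first nonzero entry is positive): u = (1, 1, 0).
  ||u|| = √((1)² + (1)² + (0)²) = √(2) ≈ 1.4142,  v_1 = u/||u|| ≈ (0.7071, 0.7071, 0) (||v_1|| = 1).

λ_1 = 9,  λ_2 = 7,  λ_3 = 1;  v_1 ≈ (0.7071, 0.7071, 0)


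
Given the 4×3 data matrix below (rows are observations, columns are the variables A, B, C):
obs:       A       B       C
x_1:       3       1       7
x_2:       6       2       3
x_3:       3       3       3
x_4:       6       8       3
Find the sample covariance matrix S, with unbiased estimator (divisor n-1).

Step 1 — column means:
  mean(A) = (3 + 6 + 3 + 6) / 4 = 18/4 = 4.5
  mean(B) = (1 + 2 + 3 + 8) / 4 = 14/4 = 3.5
  mean(C) = (7 + 3 + 3 + 3) / 4 = 16/4 = 4

Step 2 — sample covariance S[i,j] = (1/(n-1)) · Σ_k (x_{k,i} - mean_i) · (x_{k,j} - mean_j), with n-1 = 3.
  S[A,A] = ((-1.5)·(-1.5) + (1.5)·(1.5) + (-1.5)·(-1.5) + (1.5)·(1.5)) / 3 = 9/3 = 3
  S[A,B] = ((-1.5)·(-2.5) + (1.5)·(-1.5) + (-1.5)·(-0.5) + (1.5)·(4.5)) / 3 = 9/3 = 3
  S[A,C] = ((-1.5)·(3) + (1.5)·(-1) + (-1.5)·(-1) + (1.5)·(-1)) / 3 = -6/3 = -2
  S[B,B] = ((-2.5)·(-2.5) + (-1.5)·(-1.5) + (-0.5)·(-0.5) + (4.5)·(4.5)) / 3 = 29/3 = 9.6667
  S[B,C] = ((-2.5)·(3) + (-1.5)·(-1) + (-0.5)·(-1) + (4.5)·(-1)) / 3 = -10/3 = -3.3333
  S[C,C] = ((3)·(3) + (-1)·(-1) + (-1)·(-1) + (-1)·(-1)) / 3 = 12/3 = 4

S is symmetric (S[j,i] = S[i,j]). Assembling:

S = [[3, 3, -2],
 [3, 9.6667, -3.3333],
 [-2, -3.3333, 4]]


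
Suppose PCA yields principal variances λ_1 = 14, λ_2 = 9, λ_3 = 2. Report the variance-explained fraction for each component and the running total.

Step 1 — total variance = trace(Sigma) = Σ λ_i = 14 + 9 + 2 = 25.

Step 2 — fraction explained by component i = λ_i / Σ λ:
  PC1: 14/25 = 0.56
  PC2: 9/25 = 0.36
  PC3: 2/25 = 0.08

Step 3 — cumulative fraction after k components = (λ_1 + ... + λ_k) / Σ λ:
  k = 1: 14/25 = 0.56
  k = 2: (14 + 9)/25 = 23/25 = 0.92
  k = 3: (14 + 9 + 2)/25 = 25/25 = 1

Summary (fraction, with percent):

explained: PC1 0.56 (56%), PC2 0.36 (36%), PC3 0.08 (8%);  cumulative: 0.56, 0.92, 1


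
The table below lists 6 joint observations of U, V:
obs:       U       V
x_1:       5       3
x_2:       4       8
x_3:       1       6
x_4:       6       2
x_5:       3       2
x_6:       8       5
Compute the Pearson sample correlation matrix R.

Step 1 — column means:
  mean(U) = (5 + 4 + 1 + 6 + 3 + 8) / 6 = 27/6 = 4.5
  mean(V) = (3 + 8 + 6 + 2 + 2 + 5) / 6 = 26/6 = 4.3333

Step 2 — sample variances and covariances s[i,j] = (1/(n-1)) · Σ_k (x_{k,i} - mean_i) · (x_{k,j} - mean_j), with n-1 = 5:
  s[U,U] = ((0.5)·(0.5) + (-0.5)·(-0.5) + (-3.5)·(-3.5) + (1.5)·(1.5) + (-1.5)·(-1.5) + (3.5)·(3.5)) / 5 = 29.5/5 = 5.9
  s[U,V] = ((0.5)·(-1.3333) + (-0.5)·(3.6667) + (-3.5)·(1.6667) + (1.5)·(-2.3333) + (-1.5)·(-2.3333) + (3.5)·(0.6667)) / 5 = -6/5 = -1.2
  s[V,V] = ((-1.3333)·(-1.3333) + (3.6667)·(3.6667) + (1.6667)·(1.6667) + (-2.3333)·(-2.3333) + (-2.3333)·(-2.3333) + (0.6667)·(0.6667)) / 5 = 29.3333/5 = 5.8667
  Sample standard deviations s_i = √(s[i,i]):
  s(U) = √(5.9) = 2.429
  s(V) = √(5.8667) = 2.4221

Step 3 — r_{ij} = s_{ij} / (s_i · s_j):
  r[U,U] = 1 (diagonal).
  r[U,V] = -1.2 / (2.429 · 2.4221) = -1.2 / 5.8833 = -0.204
  r[V,V] = 1 (diagonal).

R is symmetric with unit diagonal. Assembling:

R = [[1, -0.204],
 [-0.204, 1]]


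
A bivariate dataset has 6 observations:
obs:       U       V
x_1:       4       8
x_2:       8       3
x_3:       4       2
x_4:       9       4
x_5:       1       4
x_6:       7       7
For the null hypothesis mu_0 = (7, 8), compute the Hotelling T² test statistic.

Step 1 — sample mean vector:
  mean(U) = (4 + 8 + 4 + 9 + 1 + 7) / 6 = 33/6 = 5.5
  mean(V) = (8 + 3 + 2 + 4 + 4 + 7) / 6 = 28/6 = 4.6667
  x̄ = (5.5, 4.6667),  deviation x̄ - mu_0 = (5.5, 4.6667) - (7, 8) = (-1.5, -3.3333).

Step 2 — sample covariance matrix, S[i,j] = (1/(n-1)) · Σ_k (x_{k,i} - mean_i) · (x_{k,j} - mean_j), divisor n-1 = 5:
  S[U,U] = ((-1.5)·(-1.5) + (2.5)·(2.5) + (-1.5)·(-1.5) + (3.5)·(3.5) + (-4.5)·(-4.5) + (1.5)·(1.5)) / 5 = 45.5/5 = 9.1
  S[U,V] = ((-1.5)·(3.3333) + (2.5)·(-1.6667) + (-1.5)·(-2.6667) + (3.5)·(-0.6667) + (-4.5)·(-0.6667) + (1.5)·(2.3333)) / 5 = -1/5 = -0.2
  S[V,V] = ((3.3333)·(3.3333) + (-1.6667)·(-1.6667) + (-2.6667)·(-2.6667) + (-0.6667)·(-0.6667) + (-0.6667)·(-0.6667) + (2.3333)·(2.3333)) / 5 = 27.3333/5 = 5.4667
  S = [[9.1, -0.2],
 [-0.2, 5.4667]].

Step 3 — invert S. det(S) = 9.1·5.4667 - (-0.2)² = 49.7067.
  S^{-1} = (1/det) · [[d, -b], [-b, a]] = [[0.11, 0.004],
 [0.004, 0.1831]].

Step 4 — quadratic form (x̄ - mu_0)^T · S^{-1} · (x̄ - mu_0):
  S^{-1} · (x̄ - mu_0) = (-0.1784, -0.6163),
  (x̄ - mu_0)^T · [...] = (-1.5)·(-0.1784) + (-3.3333)·(-0.6163) = 2.3218.

Step 5 — scale by n: T² = 6 · 2.3218 = 13.9311.

T² ≈ 13.9311


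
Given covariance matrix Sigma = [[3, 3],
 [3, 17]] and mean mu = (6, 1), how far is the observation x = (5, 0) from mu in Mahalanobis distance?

Step 1 — centre the observation: (x - mu) = (-1, -1).

Step 2 — invert Sigma. det(Sigma) = 3·17 - (3)² = 42.
  Sigma^{-1} = (1/det) · [[d, -b], [-b, a]] = [[0.4048, -0.0714],
 [-0.0714, 0.0714]].

Step 3 — form the quadratic (x - mu)^T · Sigma^{-1} · (x - mu):
  Sigma^{-1} · (x - mu) = (-0.3333, 0).
  (x - mu)^T · [Sigma^{-1} · (x - mu)] = (-1)·(-0.3333) + (-1)·(0) = 0.3333.

Step 4 — take square root: d = √(0.3333) ≈ 0.5774.

d(x, mu) = √(0.3333) ≈ 0.5774


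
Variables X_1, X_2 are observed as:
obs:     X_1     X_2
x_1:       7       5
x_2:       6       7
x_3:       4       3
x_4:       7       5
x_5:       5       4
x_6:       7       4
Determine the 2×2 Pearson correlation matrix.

Step 1 — column means:
  mean(X_1) = (7 + 6 + 4 + 7 + 5 + 7) / 6 = 36/6 = 6
  mean(X_2) = (5 + 7 + 3 + 5 + 4 + 4) / 6 = 28/6 = 4.6667

Step 2 — sample variances and covariances s[i,j] = (1/(n-1)) · Σ_k (x_{k,i} - mean_i) · (x_{k,j} - mean_j), with n-1 = 5:
  s[X_1,X_1] = ((1)·(1) + (0)·(0) + (-2)·(-2) + (1)·(1) + (-1)·(-1) + (1)·(1)) / 5 = 8/5 = 1.6
  s[X_1,X_2] = ((1)·(0.3333) + (0)·(2.3333) + (-2)·(-1.6667) + (1)·(0.3333) + (-1)·(-0.6667) + (1)·(-0.6667)) / 5 = 4/5 = 0.8
  s[X_2,X_2] = ((0.3333)·(0.3333) + (2.3333)·(2.3333) + (-1.6667)·(-1.6667) + (0.3333)·(0.3333) + (-0.6667)·(-0.6667) + (-0.6667)·(-0.6667)) / 5 = 9.3333/5 = 1.8667
  Sample standard deviations s_i = √(s[i,i]):
  s(X_1) = √(1.6) = 1.2649
  s(X_2) = √(1.8667) = 1.3663

Step 3 — r_{ij} = s_{ij} / (s_i · s_j):
  r[X_1,X_1] = 1 (diagonal).
  r[X_1,X_2] = 0.8 / (1.2649 · 1.3663) = 0.8 / 1.7282 = 0.4629
  r[X_2,X_2] = 1 (diagonal).

R is symmetric with unit diagonal. Assembling:

R = [[1, 0.4629],
 [0.4629, 1]]


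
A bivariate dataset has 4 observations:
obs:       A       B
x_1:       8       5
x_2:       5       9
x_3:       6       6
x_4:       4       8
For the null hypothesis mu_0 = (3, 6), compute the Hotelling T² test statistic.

Step 1 — sample mean vector:
  mean(A) = (8 + 5 + 6 + 4) / 4 = 23/4 = 5.75
  mean(B) = (5 + 9 + 6 + 8) / 4 = 28/4 = 7
  x̄ = (5.75, 7),  deviation x̄ - mu_0 = (5.75, 7) - (3, 6) = (2.75, 1).

Step 2 — sample covariance matrix, S[i,j] = (1/(n-1)) · Σ_k (x_{k,i} - mean_i) · (x_{k,j} - mean_j), divisor n-1 = 3:
  S[A,A] = ((2.25)·(2.25) + (-0.75)·(-0.75) + (0.25)·(0.25) + (-1.75)·(-1.75)) / 3 = 8.75/3 = 2.9167
  S[A,B] = ((2.25)·(-2) + (-0.75)·(2) + (0.25)·(-1) + (-1.75)·(1)) / 3 = -8/3 = -2.6667
  S[B,B] = ((-2)·(-2) + (2)·(2) + (-1)·(-1) + (1)·(1)) / 3 = 10/3 = 3.3333
  S = [[2.9167, -2.6667],
 [-2.6667, 3.3333]].

Step 3 — invert S. det(S) = 2.9167·3.3333 - (-2.6667)² = 2.6111.
  S^{-1} = (1/det) · [[d, -b], [-b, a]] = [[1.2766, 1.0213],
 [1.0213, 1.117]].

Step 4 — quadratic form (x̄ - mu_0)^T · S^{-1} · (x̄ - mu_0):
  S^{-1} · (x̄ - mu_0) = (4.5319, 3.9255),
  (x̄ - mu_0)^T · [...] = (2.75)·(4.5319) + (1)·(3.9255) = 16.3883.

Step 5 — scale by n: T² = 4 · 16.3883 = 65.5532.

T² ≈ 65.5532


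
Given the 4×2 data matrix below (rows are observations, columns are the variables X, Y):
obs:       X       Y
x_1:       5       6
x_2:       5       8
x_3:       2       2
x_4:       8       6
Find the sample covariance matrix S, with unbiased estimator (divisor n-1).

Step 1 — column means:
  mean(X) = (5 + 5 + 2 + 8) / 4 = 20/4 = 5
  mean(Y) = (6 + 8 + 2 + 6) / 4 = 22/4 = 5.5

Step 2 — sample covariance S[i,j] = (1/(n-1)) · Σ_k (x_{k,i} - mean_i) · (x_{k,j} - mean_j), with n-1 = 3.
  S[X,X] = ((0)·(0) + (0)·(0) + (-3)·(-3) + (3)·(3)) / 3 = 18/3 = 6
  S[X,Y] = ((0)·(0.5) + (0)·(2.5) + (-3)·(-3.5) + (3)·(0.5)) / 3 = 12/3 = 4
  S[Y,Y] = ((0.5)·(0.5) + (2.5)·(2.5) + (-3.5)·(-3.5) + (0.5)·(0.5)) / 3 = 19/3 = 6.3333

S is symmetric (S[j,i] = S[i,j]). Assembling:

S = [[6, 4],
 [4, 6.3333]]


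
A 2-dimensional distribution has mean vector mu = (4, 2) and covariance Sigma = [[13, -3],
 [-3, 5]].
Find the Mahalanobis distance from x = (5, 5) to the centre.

Step 1 — centre the observation: (x - mu) = (1, 3).

Step 2 — invert Sigma. det(Sigma) = 13·5 - (-3)² = 56.
  Sigma^{-1} = (1/det) · [[d, -b], [-b, a]] = [[0.0893, 0.0536],
 [0.0536, 0.2321]].

Step 3 — form the quadratic (x - mu)^T · Sigma^{-1} · (x - mu):
  Sigma^{-1} · (x - mu) = (0.25, 0.75).
  (x - mu)^T · [Sigma^{-1} · (x - mu)] = (1)·(0.25) + (3)·(0.75) = 2.5.

Step 4 — take square root: d = √(2.5) ≈ 1.5811.

d(x, mu) = √(2.5) ≈ 1.5811


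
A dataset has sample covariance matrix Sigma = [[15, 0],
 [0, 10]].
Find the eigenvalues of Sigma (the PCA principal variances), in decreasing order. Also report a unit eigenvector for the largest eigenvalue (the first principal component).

Step 1 — characteristic polynomial of 2×2 Sigma:
  det(Sigma - λI) = λ² - trace · λ + det = 0.
  trace = 15 + 10 = 25, det = 15·10 - (0)² = 150.
Step 2 — discriminant:
  Δ = trace² - 4·det = 625 - 600 = 25.
Step 3 — eigenvalues:
  λ = (trace ± √Δ)/2 = (25 ± 5)/2,
  λ_1 = 15,  λ_2 = 10.

Step 4 — unit eigenvector for λ_1: Sigma is diagonal, so its eigenvectors are the coordinate axes. λ_1 = 15 is the diagonal entry on the first coordinate axis, hence
  v_1 = (1, 0) (||v_1|| = 1).

λ_1 = 15,  λ_2 = 10;  v_1 ≈ (1, 0)


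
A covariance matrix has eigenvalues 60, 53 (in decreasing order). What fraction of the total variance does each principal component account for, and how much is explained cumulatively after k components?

Step 1 — total variance = trace(Sigma) = Σ λ_i = 60 + 53 = 113.

Step 2 — fraction explained by component i = λ_i / Σ λ:
  PC1: 60/113 = 0.531
  PC2: 53/113 = 0.469

Step 3 — cumulative fraction after k components = (λ_1 + ... + λ_k) / Σ λ:
  k = 1: 60/113 = 0.531
  k = 2: (60 + 53)/113 = 113/113 = 1

Summary (fraction, with percent):

explained: PC1 0.531 (53.1%), PC2 0.469 (46.9%);  cumulative: 0.531, 1


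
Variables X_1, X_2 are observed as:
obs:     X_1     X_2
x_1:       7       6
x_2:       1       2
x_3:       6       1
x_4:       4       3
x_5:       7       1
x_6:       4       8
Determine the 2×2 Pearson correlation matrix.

Step 1 — column means:
  mean(X_1) = (7 + 1 + 6 + 4 + 7 + 4) / 6 = 29/6 = 4.8333
  mean(X_2) = (6 + 2 + 1 + 3 + 1 + 8) / 6 = 21/6 = 3.5

Step 2 — sample variances and covariances s[i,j] = (1/(n-1)) · Σ_k (x_{k,i} - mean_i) · (x_{k,j} - mean_j), with n-1 = 5:
  s[X_1,X_1] = ((2.1667)·(2.1667) + (-3.8333)·(-3.8333) + (1.1667)·(1.1667) + (-0.8333)·(-0.8333) + (2.1667)·(2.1667) + (-0.8333)·(-0.8333)) / 5 = 26.8333/5 = 5.3667
  s[X_1,X_2] = ((2.1667)·(2.5) + (-3.8333)·(-1.5) + (1.1667)·(-2.5) + (-0.8333)·(-0.5) + (2.1667)·(-2.5) + (-0.8333)·(4.5)) / 5 = -0.5/5 = -0.1
  s[X_2,X_2] = ((2.5)·(2.5) + (-1.5)·(-1.5) + (-2.5)·(-2.5) + (-0.5)·(-0.5) + (-2.5)·(-2.5) + (4.5)·(4.5)) / 5 = 41.5/5 = 8.3
  Sample standard deviations s_i = √(s[i,i]):
  s(X_1) = √(5.3667) = 2.3166
  s(X_2) = √(8.3) = 2.881

Step 3 — r_{ij} = s_{ij} / (s_i · s_j):
  r[X_1,X_1] = 1 (diagonal).
  r[X_1,X_2] = -0.1 / (2.3166 · 2.881) = -0.1 / 6.6741 = -0.015
  r[X_2,X_2] = 1 (diagonal).

R is symmetric with unit diagonal. Assembling:

R = [[1, -0.015],
 [-0.015, 1]]


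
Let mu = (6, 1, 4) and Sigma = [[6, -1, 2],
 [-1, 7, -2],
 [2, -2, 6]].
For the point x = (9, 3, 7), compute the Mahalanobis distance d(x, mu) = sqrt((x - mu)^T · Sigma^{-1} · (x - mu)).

Step 1 — centre the observation: (x - mu) = (3, 2, 3).

Step 2 — invert Sigma (cofactor / det for 3×3, or solve directly):
  Sigma^{-1} = [[0.1881, 0.0099, -0.0594],
 [0.0099, 0.1584, 0.0495],
 [-0.0594, 0.0495, 0.203]].

Step 3 — form the quadratic (x - mu)^T · Sigma^{-1} · (x - mu):
  Sigma^{-1} · (x - mu) = (0.4059, 0.495, 0.5297).
  (x - mu)^T · [Sigma^{-1} · (x - mu)] = (3)·(0.4059) + (2)·(0.495) + (3)·(0.5297) = 3.797.

Step 4 — take square root: d = √(3.797) ≈ 1.9486.

d(x, mu) = √(3.797) ≈ 1.9486


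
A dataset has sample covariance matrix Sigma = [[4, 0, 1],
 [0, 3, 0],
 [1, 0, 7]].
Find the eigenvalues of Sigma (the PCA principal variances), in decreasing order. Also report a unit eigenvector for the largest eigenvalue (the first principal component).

Step 1 — characteristic polynomial p(λ) = det(λI - Sigma) = λ³ - tr·λ² + c_1·λ - det, where tr = trace, c_1 = sum of the principal 2×2 minors, det = det(Sigma):
  tr = 4 + 3 + 7 = 14,
  c_1 = (4·3 - (0)²) + (4·7 - (1)²) + (3·7 - (0)²) = 12 + 27 + 21 = 60,
  det = 4·(3·7 - (0)²) - (0)·((0)·7 - (0)·(1)) + (1)·((0)·(0) - 3·(1)) = 4·(21) - (0)·(0) + (1)·(-3) = 81.
  So p(λ) = λ³ - 14λ² + 60λ - 81.
Step 2 — look for an integer root (rational root theorem: any rational root is an integer divisor of 81). Testing λ = 3:
  p(3) = 27 - 126 + 180 - 81 = 0  ✓
  Dividing out (λ - 3): p(λ) = (λ - 3)(λ² - 11λ + 27).
Step 3 — remaining eigenvalues from the quadratic λ² - 11λ + 27 = 0:
  Δ = 11² - 4·27 = 121 - 108 = 13,  λ = (11 ± √13)/2 = (11 ± 3.6056)/2 ≈ 7.3028 or 3.6972.
  Sorted: λ_1 = 7.3028,  λ_2 = 3.6972,  λ_3 = 3  (check: sum = 14 = tr ✓).

Step 4 — unit eigenvector for λ_1 ≈ 7.3028: v spans the null space of (Sigma - λ_1 I), whose rows are
  r_1 = (-3.3028, 0, 1),  r_2 = (0, -4.3028, 0),  r_3 = (1, 0, -0.3028).
  v is orthogonal to every row, so take v ∝ r_1 × r_2 = ((0)·(0) - (1)·(-4.3028), (1)·(0) - (-3.3028)·(0), (-3.3028)·(-4.3028) - (0)·(0)) ≈ (4.3028, 0, 14.2111).
  Let u = (4.3028, 0, 14.2111).
  ||u|| = √((4.3028)² + (0)² + (14.2111)²) = √(220.4693) ≈ 14.8482,  v_1 = u/||u|| ≈ (0.2898, 0, 0.9571) (||v_1|| = 1).

λ_1 = 7.3028,  λ_2 = 3.6972,  λ_3 = 3;  v_1 ≈ (0.2898, 0, 0.9571)


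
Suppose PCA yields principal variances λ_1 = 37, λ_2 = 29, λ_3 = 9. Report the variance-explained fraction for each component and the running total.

Step 1 — total variance = trace(Sigma) = Σ λ_i = 37 + 29 + 9 = 75.

Step 2 — fraction explained by component i = λ_i / Σ λ:
  PC1: 37/75 = 0.4933
  PC2: 29/75 = 0.3867
  PC3: 9/75 = 0.12

Step 3 — cumulative fraction after k components = (λ_1 + ... + λ_k) / Σ λ:
  k = 1: 37/75 = 0.4933
  k = 2: (37 + 29)/75 = 66/75 = 0.88
  k = 3: (37 + 29 + 9)/75 = 75/75 = 1

Summary (fraction, with percent):

explained: PC1 0.4933 (49.33%), PC2 0.3867 (38.67%), PC3 0.12 (12%);  cumulative: 0.4933, 0.88, 1


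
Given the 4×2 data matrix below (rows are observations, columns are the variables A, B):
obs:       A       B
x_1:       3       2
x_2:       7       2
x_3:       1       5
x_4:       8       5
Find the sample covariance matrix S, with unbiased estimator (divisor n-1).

Step 1 — column means:
  mean(A) = (3 + 7 + 1 + 8) / 4 = 19/4 = 4.75
  mean(B) = (2 + 2 + 5 + 5) / 4 = 14/4 = 3.5

Step 2 — sample covariance S[i,j] = (1/(n-1)) · Σ_k (x_{k,i} - mean_i) · (x_{k,j} - mean_j), with n-1 = 3.
  S[A,A] = ((-1.75)·(-1.75) + (2.25)·(2.25) + (-3.75)·(-3.75) + (3.25)·(3.25)) / 3 = 32.75/3 = 10.9167
  S[A,B] = ((-1.75)·(-1.5) + (2.25)·(-1.5) + (-3.75)·(1.5) + (3.25)·(1.5)) / 3 = -1.5/3 = -0.5
  S[B,B] = ((-1.5)·(-1.5) + (-1.5)·(-1.5) + (1.5)·(1.5) + (1.5)·(1.5)) / 3 = 9/3 = 3

S is symmetric (S[j,i] = S[i,j]). Assembling:

S = [[10.9167, -0.5],
 [-0.5, 3]]


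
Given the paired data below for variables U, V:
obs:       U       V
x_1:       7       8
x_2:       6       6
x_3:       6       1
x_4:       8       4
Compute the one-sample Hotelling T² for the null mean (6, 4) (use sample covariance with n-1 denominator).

Step 1 — sample mean vector:
  mean(U) = (7 + 6 + 6 + 8) / 4 = 27/4 = 6.75
  mean(V) = (8 + 6 + 1 + 4) / 4 = 19/4 = 4.75
  x̄ = (6.75, 4.75),  deviation x̄ - mu_0 = (6.75, 4.75) - (6, 4) = (0.75, 0.75).

Step 2 — sample covariance matrix, S[i,j] = (1/(n-1)) · Σ_k (x_{k,i} - mean_i) · (x_{k,j} - mean_j), divisor n-1 = 3:
  S[U,U] = ((0.25)·(0.25) + (-0.75)·(-0.75) + (-0.75)·(-0.75) + (1.25)·(1.25)) / 3 = 2.75/3 = 0.9167
  S[U,V] = ((0.25)·(3.25) + (-0.75)·(1.25) + (-0.75)·(-3.75) + (1.25)·(-0.75)) / 3 = 1.75/3 = 0.5833
  S[V,V] = ((3.25)·(3.25) + (1.25)·(1.25) + (-3.75)·(-3.75) + (-0.75)·(-0.75)) / 3 = 26.75/3 = 8.9167
  S = [[0.9167, 0.5833],
 [0.5833, 8.9167]].

Step 3 — invert S. det(S) = 0.9167·8.9167 - (0.5833)² = 7.8333.
  S^{-1} = (1/det) · [[d, -b], [-b, a]] = [[1.1383, -0.0745],
 [-0.0745, 0.117]].

Step 4 — quadratic form (x̄ - mu_0)^T · S^{-1} · (x̄ - mu_0):
  S^{-1} · (x̄ - mu_0) = (0.7979, 0.0319),
  (x̄ - mu_0)^T · [...] = (0.75)·(0.7979) + (0.75)·(0.0319) = 0.6223.

Step 5 — scale by n: T² = 4 · 0.6223 = 2.4894.

T² ≈ 2.4894


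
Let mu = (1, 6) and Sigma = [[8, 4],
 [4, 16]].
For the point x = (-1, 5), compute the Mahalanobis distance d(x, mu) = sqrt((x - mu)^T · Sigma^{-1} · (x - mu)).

Step 1 — centre the observation: (x - mu) = (-2, -1).

Step 2 — invert Sigma. det(Sigma) = 8·16 - (4)² = 112.
  Sigma^{-1} = (1/det) · [[d, -b], [-b, a]] = [[0.1429, -0.0357],
 [-0.0357, 0.0714]].

Step 3 — form the quadratic (x - mu)^T · Sigma^{-1} · (x - mu):
  Sigma^{-1} · (x - mu) = (-0.25, 0).
  (x - mu)^T · [Sigma^{-1} · (x - mu)] = (-2)·(-0.25) + (-1)·(0) = 0.5.

Step 4 — take square root: d = √(0.5) ≈ 0.7071.

d(x, mu) = √(0.5) ≈ 0.7071


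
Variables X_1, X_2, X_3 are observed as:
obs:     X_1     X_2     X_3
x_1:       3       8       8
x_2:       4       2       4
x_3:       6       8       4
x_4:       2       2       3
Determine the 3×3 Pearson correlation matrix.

Step 1 — column means:
  mean(X_1) = (3 + 4 + 6 + 2) / 4 = 15/4 = 3.75
  mean(X_2) = (8 + 2 + 8 + 2) / 4 = 20/4 = 5
  mean(X_3) = (8 + 4 + 4 + 3) / 4 = 19/4 = 4.75

Step 2 — sample variances and covariances s[i,j] = (1/(n-1)) · Σ_k (x_{k,i} - mean_i) · (x_{k,j} - mean_j), with n-1 = 3:
  s[X_1,X_1] = ((-0.75)·(-0.75) + (0.25)·(0.25) + (2.25)·(2.25) + (-1.75)·(-1.75)) / 3 = 8.75/3 = 2.9167
  s[X_1,X_2] = ((-0.75)·(3) + (0.25)·(-3) + (2.25)·(3) + (-1.75)·(-3)) / 3 = 9/3 = 3
  s[X_1,X_3] = ((-0.75)·(3.25) + (0.25)·(-0.75) + (2.25)·(-0.75) + (-1.75)·(-1.75)) / 3 = -1.25/3 = -0.4167
  s[X_2,X_2] = ((3)·(3) + (-3)·(-3) + (3)·(3) + (-3)·(-3)) / 3 = 36/3 = 12
  s[X_2,X_3] = ((3)·(3.25) + (-3)·(-0.75) + (3)·(-0.75) + (-3)·(-1.75)) / 3 = 15/3 = 5
  s[X_3,X_3] = ((3.25)·(3.25) + (-0.75)·(-0.75) + (-0.75)·(-0.75) + (-1.75)·(-1.75)) / 3 = 14.75/3 = 4.9167
  Sample standard deviations s_i = √(s[i,i]):
  s(X_1) = √(2.9167) = 1.7078
  s(X_2) = √(12) = 3.4641
  s(X_3) = √(4.9167) = 2.2174

Step 3 — r_{ij} = s_{ij} / (s_i · s_j):
  r[X_1,X_1] = 1 (diagonal).
  r[X_1,X_2] = 3 / (1.7078 · 3.4641) = 3 / 5.9161 = 0.5071
  r[X_1,X_3] = -0.4167 / (1.7078 · 2.2174) = -0.4167 / 3.7869 = -0.11
  r[X_2,X_2] = 1 (diagonal).
  r[X_2,X_3] = 5 / (3.4641 · 2.2174) = 5 / 7.6811 = 0.6509
  r[X_3,X_3] = 1 (diagonal).

R is symmetric with unit diagonal. Assembling:

R = [[1, 0.5071, -0.11],
 [0.5071, 1, 0.6509],
 [-0.11, 0.6509, 1]]


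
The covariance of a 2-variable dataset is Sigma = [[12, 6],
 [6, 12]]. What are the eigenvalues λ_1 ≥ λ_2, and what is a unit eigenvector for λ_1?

Step 1 — characteristic polynomial of 2×2 Sigma:
  det(Sigma - λI) = λ² - trace · λ + det = 0.
  trace = 12 + 12 = 24, det = 12·12 - (6)² = 108.
Step 2 — discriminant:
  Δ = trace² - 4·det = 576 - 432 = 144.
Step 3 — eigenvalues:
  λ = (trace ± √Δ)/2 = (24 ± 12)/2,
  λ_1 = 18,  λ_2 = 6.

Step 4 — unit eigenvector for λ_1: solve (Sigma - λ_1 I)v = 0. First row:
  (12 - 18)·v_x + (6)·v_y = 0, i.e. (-6)·v_x + (6)·v_y = 0,
  so v ∝ (b, λ_1 - a) = (6, 6) = u.
  ||u|| = √((6)² + (6)²) = √(72) ≈ 8.4853,
  v_1 = u/||u|| ≈ (0.7071, 0.7071) (||v_1|| = 1).

λ_1 = 18,  λ_2 = 6;  v_1 ≈ (0.7071, 0.7071)


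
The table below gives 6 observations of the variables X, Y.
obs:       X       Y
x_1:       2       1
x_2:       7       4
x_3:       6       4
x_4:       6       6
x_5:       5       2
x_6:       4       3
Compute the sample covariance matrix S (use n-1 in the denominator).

Step 1 — column means:
  mean(X) = (2 + 7 + 6 + 6 + 5 + 4) / 6 = 30/6 = 5
  mean(Y) = (1 + 4 + 4 + 6 + 2 + 3) / 6 = 20/6 = 3.3333

Step 2 — sample covariance S[i,j] = (1/(n-1)) · Σ_k (x_{k,i} - mean_i) · (x_{k,j} - mean_j), with n-1 = 5.
  S[X,X] = ((-3)·(-3) + (2)·(2) + (1)·(1) + (1)·(1) + (0)·(0) + (-1)·(-1)) / 5 = 16/5 = 3.2
  S[X,Y] = ((-3)·(-2.3333) + (2)·(0.6667) + (1)·(0.6667) + (1)·(2.6667) + (0)·(-1.3333) + (-1)·(-0.3333)) / 5 = 12/5 = 2.4
  S[Y,Y] = ((-2.3333)·(-2.3333) + (0.6667)·(0.6667) + (0.6667)·(0.6667) + (2.6667)·(2.6667) + (-1.3333)·(-1.3333) + (-0.3333)·(-0.3333)) / 5 = 15.3333/5 = 3.0667

S is symmetric (S[j,i] = S[i,j]). Assembling:

S = [[3.2, 2.4],
 [2.4, 3.0667]]


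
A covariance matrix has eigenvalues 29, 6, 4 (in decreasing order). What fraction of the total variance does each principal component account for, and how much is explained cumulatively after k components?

Step 1 — total variance = trace(Sigma) = Σ λ_i = 29 + 6 + 4 = 39.

Step 2 — fraction explained by component i = λ_i / Σ λ:
  PC1: 29/39 = 0.7436
  PC2: 6/39 = 0.1538
  PC3: 4/39 = 0.1026

Step 3 — cumulative fraction after k components = (λ_1 + ... + λ_k) / Σ λ:
  k = 1: 29/39 = 0.7436
  k = 2: (29 + 6)/39 = 35/39 = 0.8974
  k = 3: (29 + 6 + 4)/39 = 39/39 = 1

Summary (fraction, with percent):

explained: PC1 0.7436 (74.36%), PC2 0.1538 (15.38%), PC3 0.1026 (10.26%);  cumulative: 0.7436, 0.8974, 1


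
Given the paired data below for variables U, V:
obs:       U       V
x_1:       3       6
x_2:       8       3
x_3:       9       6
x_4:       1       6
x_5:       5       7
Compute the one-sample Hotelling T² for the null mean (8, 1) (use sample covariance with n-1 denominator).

Step 1 — sample mean vector:
  mean(U) = (3 + 8 + 9 + 1 + 5) / 5 = 26/5 = 5.2
  mean(V) = (6 + 3 + 6 + 6 + 7) / 5 = 28/5 = 5.6
  x̄ = (5.2, 5.6),  deviation x̄ - mu_0 = (5.2, 5.6) - (8, 1) = (-2.8, 4.6).

Step 2 — sample covariance matrix, S[i,j] = (1/(n-1)) · Σ_k (x_{k,i} - mean_i) · (x_{k,j} - mean_j), divisor n-1 = 4:
  S[U,U] = ((-2.2)·(-2.2) + (2.8)·(2.8) + (3.8)·(3.8) + (-4.2)·(-4.2) + (-0.2)·(-0.2)) / 4 = 44.8/4 = 11.2
  S[U,V] = ((-2.2)·(0.4) + (2.8)·(-2.6) + (3.8)·(0.4) + (-4.2)·(0.4) + (-0.2)·(1.4)) / 4 = -8.6/4 = -2.15
  S[V,V] = ((0.4)·(0.4) + (-2.6)·(-2.6) + (0.4)·(0.4) + (0.4)·(0.4) + (1.4)·(1.4)) / 4 = 9.2/4 = 2.3
  S = [[11.2, -2.15],
 [-2.15, 2.3]].

Step 3 — invert S. det(S) = 11.2·2.3 - (-2.15)² = 21.1375.
  S^{-1} = (1/det) · [[d, -b], [-b, a]] = [[0.1088, 0.1017],
 [0.1017, 0.5299]].

Step 4 — quadratic form (x̄ - mu_0)^T · S^{-1} · (x̄ - mu_0):
  S^{-1} · (x̄ - mu_0) = (0.1632, 2.1526),
  (x̄ - mu_0)^T · [...] = (-2.8)·(0.1632) + (4.6)·(2.1526) = 9.4448.

Step 5 — scale by n: T² = 5 · 9.4448 = 47.2241.

T² ≈ 47.2241


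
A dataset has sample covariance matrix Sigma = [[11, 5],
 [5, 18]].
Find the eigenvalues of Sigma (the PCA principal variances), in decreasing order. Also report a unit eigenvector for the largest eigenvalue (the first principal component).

Step 1 — characteristic polynomial of 2×2 Sigma:
  det(Sigma - λI) = λ² - trace · λ + det = 0.
  trace = 11 + 18 = 29, det = 11·18 - (5)² = 173.
Step 2 — discriminant:
  Δ = trace² - 4·det = 841 - 692 = 149.
Step 3 — eigenvalues:
  λ = (trace ± √Δ)/2 = (29 ± 12.2066)/2,
  λ_1 = 20.6033,  λ_2 = 8.3967.

Step 4 — unit eigenvector for λ_1: solve (Sigma - λ_1 I)v = 0. First row:
  (11 - 20.6033)·v_x + (5)·v_y = 0, i.e. (-9.6033)·v_x + (5)·v_y = 0,
  so v ∝ (b, λ_1 - a) = (5, 9.6033) = u.
  ||u|| = √((5)² + (9.6033)²) = √(117.2229) ≈ 10.827,
  v_1 = u/||u|| ≈ (0.4618, 0.887) (||v_1|| = 1).

λ_1 = 20.6033,  λ_2 = 8.3967;  v_1 ≈ (0.4618, 0.887)


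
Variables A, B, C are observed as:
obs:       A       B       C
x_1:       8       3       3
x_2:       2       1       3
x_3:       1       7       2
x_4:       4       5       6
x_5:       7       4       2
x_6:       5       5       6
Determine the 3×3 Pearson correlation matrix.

Step 1 — column means:
  mean(A) = (8 + 2 + 1 + 4 + 7 + 5) / 6 = 27/6 = 4.5
  mean(B) = (3 + 1 + 7 + 5 + 4 + 5) / 6 = 25/6 = 4.1667
  mean(C) = (3 + 3 + 2 + 6 + 2 + 6) / 6 = 22/6 = 3.6667

Step 2 — sample variances and covariances s[i,j] = (1/(n-1)) · Σ_k (x_{k,i} - mean_i) · (x_{k,j} - mean_j), with n-1 = 5:
  s[A,A] = ((3.5)·(3.5) + (-2.5)·(-2.5) + (-3.5)·(-3.5) + (-0.5)·(-0.5) + (2.5)·(2.5) + (0.5)·(0.5)) / 5 = 37.5/5 = 7.5
  s[A,B] = ((3.5)·(-1.1667) + (-2.5)·(-3.1667) + (-3.5)·(2.8333) + (-0.5)·(0.8333) + (2.5)·(-0.1667) + (0.5)·(0.8333)) / 5 = -6.5/5 = -1.3
  s[A,C] = ((3.5)·(-0.6667) + (-2.5)·(-0.6667) + (-3.5)·(-1.6667) + (-0.5)·(2.3333) + (2.5)·(-1.6667) + (0.5)·(2.3333)) / 5 = 1/5 = 0.2
  s[B,B] = ((-1.1667)·(-1.1667) + (-3.1667)·(-3.1667) + (2.8333)·(2.8333) + (0.8333)·(0.8333) + (-0.1667)·(-0.1667) + (0.8333)·(0.8333)) / 5 = 20.8333/5 = 4.1667
  s[B,C] = ((-1.1667)·(-0.6667) + (-3.1667)·(-0.6667) + (2.8333)·(-1.6667) + (0.8333)·(2.3333) + (-0.1667)·(-1.6667) + (0.8333)·(2.3333)) / 5 = 2.3333/5 = 0.4667
  s[C,C] = ((-0.6667)·(-0.6667) + (-0.6667)·(-0.6667) + (-1.6667)·(-1.6667) + (2.3333)·(2.3333) + (-1.6667)·(-1.6667) + (2.3333)·(2.3333)) / 5 = 17.3333/5 = 3.4667
  Sample standard deviations s_i = √(s[i,i]):
  s(A) = √(7.5) = 2.7386
  s(B) = √(4.1667) = 2.0412
  s(C) = √(3.4667) = 1.8619

Step 3 — r_{ij} = s_{ij} / (s_i · s_j):
  r[A,A] = 1 (diagonal).
  r[A,B] = -1.3 / (2.7386 · 2.0412) = -1.3 / 5.5902 = -0.2326
  r[A,C] = 0.2 / (2.7386 · 1.8619) = 0.2 / 5.099 = 0.0392
  r[B,B] = 1 (diagonal).
  r[B,C] = 0.4667 / (2.0412 · 1.8619) = 0.4667 / 3.8006 = 0.1228
  r[C,C] = 1 (diagonal).

R is symmetric with unit diagonal. Assembling:

R = [[1, -0.2326, 0.0392],
 [-0.2326, 1, 0.1228],
 [0.0392, 0.1228, 1]]
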